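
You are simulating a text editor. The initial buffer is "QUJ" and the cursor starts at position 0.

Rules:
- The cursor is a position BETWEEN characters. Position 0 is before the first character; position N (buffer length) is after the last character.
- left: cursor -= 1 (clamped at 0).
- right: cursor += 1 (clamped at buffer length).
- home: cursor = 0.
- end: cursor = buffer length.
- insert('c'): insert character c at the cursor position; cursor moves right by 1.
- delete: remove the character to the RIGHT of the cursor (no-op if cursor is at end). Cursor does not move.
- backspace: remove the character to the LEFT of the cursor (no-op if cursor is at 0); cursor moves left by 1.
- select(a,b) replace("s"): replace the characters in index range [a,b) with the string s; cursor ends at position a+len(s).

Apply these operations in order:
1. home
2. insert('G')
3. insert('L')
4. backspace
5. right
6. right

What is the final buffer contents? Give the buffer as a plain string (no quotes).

Answer: GQUJ

Derivation:
After op 1 (home): buf='QUJ' cursor=0
After op 2 (insert('G')): buf='GQUJ' cursor=1
After op 3 (insert('L')): buf='GLQUJ' cursor=2
After op 4 (backspace): buf='GQUJ' cursor=1
After op 5 (right): buf='GQUJ' cursor=2
After op 6 (right): buf='GQUJ' cursor=3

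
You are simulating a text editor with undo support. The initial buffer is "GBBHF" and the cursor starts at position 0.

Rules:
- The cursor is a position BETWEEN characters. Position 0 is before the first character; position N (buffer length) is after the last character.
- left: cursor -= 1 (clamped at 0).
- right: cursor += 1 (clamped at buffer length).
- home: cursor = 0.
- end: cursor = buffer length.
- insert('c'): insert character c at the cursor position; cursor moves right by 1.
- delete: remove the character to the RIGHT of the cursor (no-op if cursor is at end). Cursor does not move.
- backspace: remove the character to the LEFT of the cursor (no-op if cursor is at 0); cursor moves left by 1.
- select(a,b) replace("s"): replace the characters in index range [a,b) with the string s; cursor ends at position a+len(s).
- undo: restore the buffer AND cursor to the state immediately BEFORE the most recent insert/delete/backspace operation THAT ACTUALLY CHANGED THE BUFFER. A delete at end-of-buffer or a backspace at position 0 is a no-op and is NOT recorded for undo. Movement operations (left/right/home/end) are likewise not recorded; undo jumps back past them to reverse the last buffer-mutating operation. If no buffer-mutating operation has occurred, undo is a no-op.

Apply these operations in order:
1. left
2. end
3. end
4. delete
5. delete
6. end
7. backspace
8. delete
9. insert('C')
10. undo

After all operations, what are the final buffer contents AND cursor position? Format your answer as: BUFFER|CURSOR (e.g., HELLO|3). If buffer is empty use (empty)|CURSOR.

Answer: GBBH|4

Derivation:
After op 1 (left): buf='GBBHF' cursor=0
After op 2 (end): buf='GBBHF' cursor=5
After op 3 (end): buf='GBBHF' cursor=5
After op 4 (delete): buf='GBBHF' cursor=5
After op 5 (delete): buf='GBBHF' cursor=5
After op 6 (end): buf='GBBHF' cursor=5
After op 7 (backspace): buf='GBBH' cursor=4
After op 8 (delete): buf='GBBH' cursor=4
After op 9 (insert('C')): buf='GBBHC' cursor=5
After op 10 (undo): buf='GBBH' cursor=4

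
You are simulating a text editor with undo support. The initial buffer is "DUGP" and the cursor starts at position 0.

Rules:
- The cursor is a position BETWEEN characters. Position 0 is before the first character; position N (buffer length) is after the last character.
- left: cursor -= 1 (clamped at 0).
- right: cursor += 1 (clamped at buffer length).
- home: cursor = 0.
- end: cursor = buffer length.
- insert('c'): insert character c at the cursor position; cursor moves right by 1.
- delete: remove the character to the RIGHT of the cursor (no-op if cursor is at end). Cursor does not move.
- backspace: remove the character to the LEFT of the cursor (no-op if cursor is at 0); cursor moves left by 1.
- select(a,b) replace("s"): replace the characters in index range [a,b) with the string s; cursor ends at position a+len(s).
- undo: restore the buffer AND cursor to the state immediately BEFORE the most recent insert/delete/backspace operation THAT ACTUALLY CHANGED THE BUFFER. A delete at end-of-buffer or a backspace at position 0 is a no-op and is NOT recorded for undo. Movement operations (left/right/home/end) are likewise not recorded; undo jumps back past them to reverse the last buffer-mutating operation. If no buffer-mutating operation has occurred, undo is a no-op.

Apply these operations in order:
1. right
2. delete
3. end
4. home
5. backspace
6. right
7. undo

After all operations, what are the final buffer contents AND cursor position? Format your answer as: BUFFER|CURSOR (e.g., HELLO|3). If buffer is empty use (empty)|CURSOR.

Answer: DUGP|1

Derivation:
After op 1 (right): buf='DUGP' cursor=1
After op 2 (delete): buf='DGP' cursor=1
After op 3 (end): buf='DGP' cursor=3
After op 4 (home): buf='DGP' cursor=0
After op 5 (backspace): buf='DGP' cursor=0
After op 6 (right): buf='DGP' cursor=1
After op 7 (undo): buf='DUGP' cursor=1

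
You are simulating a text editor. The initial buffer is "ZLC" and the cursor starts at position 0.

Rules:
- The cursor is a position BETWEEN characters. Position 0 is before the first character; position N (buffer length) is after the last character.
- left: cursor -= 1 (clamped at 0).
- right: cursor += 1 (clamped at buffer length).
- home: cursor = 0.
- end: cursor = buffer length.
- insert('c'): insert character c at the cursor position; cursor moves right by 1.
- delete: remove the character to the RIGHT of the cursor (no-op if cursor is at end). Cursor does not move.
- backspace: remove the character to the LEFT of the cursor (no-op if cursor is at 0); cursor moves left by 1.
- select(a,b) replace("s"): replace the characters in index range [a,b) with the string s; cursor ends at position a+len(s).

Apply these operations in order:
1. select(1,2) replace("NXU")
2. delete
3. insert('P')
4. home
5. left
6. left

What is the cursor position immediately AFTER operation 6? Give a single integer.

After op 1 (select(1,2) replace("NXU")): buf='ZNXUC' cursor=4
After op 2 (delete): buf='ZNXU' cursor=4
After op 3 (insert('P')): buf='ZNXUP' cursor=5
After op 4 (home): buf='ZNXUP' cursor=0
After op 5 (left): buf='ZNXUP' cursor=0
After op 6 (left): buf='ZNXUP' cursor=0

Answer: 0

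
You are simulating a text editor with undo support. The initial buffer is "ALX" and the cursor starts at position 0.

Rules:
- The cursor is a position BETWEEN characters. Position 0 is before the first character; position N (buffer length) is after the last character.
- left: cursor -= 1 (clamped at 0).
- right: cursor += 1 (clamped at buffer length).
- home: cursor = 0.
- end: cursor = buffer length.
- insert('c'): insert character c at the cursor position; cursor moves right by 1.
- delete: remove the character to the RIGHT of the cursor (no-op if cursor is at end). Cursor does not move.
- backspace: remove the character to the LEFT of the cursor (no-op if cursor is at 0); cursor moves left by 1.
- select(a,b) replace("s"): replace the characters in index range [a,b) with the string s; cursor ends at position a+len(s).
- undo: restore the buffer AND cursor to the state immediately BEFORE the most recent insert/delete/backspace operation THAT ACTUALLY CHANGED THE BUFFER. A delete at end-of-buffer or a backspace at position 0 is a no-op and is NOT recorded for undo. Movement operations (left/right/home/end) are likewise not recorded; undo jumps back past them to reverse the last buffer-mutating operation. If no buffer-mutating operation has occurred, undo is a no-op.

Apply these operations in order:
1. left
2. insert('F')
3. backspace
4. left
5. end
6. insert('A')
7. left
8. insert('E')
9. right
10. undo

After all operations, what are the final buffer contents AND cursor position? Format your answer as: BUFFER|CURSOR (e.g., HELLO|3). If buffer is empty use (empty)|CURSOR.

After op 1 (left): buf='ALX' cursor=0
After op 2 (insert('F')): buf='FALX' cursor=1
After op 3 (backspace): buf='ALX' cursor=0
After op 4 (left): buf='ALX' cursor=0
After op 5 (end): buf='ALX' cursor=3
After op 6 (insert('A')): buf='ALXA' cursor=4
After op 7 (left): buf='ALXA' cursor=3
After op 8 (insert('E')): buf='ALXEA' cursor=4
After op 9 (right): buf='ALXEA' cursor=5
After op 10 (undo): buf='ALXA' cursor=3

Answer: ALXA|3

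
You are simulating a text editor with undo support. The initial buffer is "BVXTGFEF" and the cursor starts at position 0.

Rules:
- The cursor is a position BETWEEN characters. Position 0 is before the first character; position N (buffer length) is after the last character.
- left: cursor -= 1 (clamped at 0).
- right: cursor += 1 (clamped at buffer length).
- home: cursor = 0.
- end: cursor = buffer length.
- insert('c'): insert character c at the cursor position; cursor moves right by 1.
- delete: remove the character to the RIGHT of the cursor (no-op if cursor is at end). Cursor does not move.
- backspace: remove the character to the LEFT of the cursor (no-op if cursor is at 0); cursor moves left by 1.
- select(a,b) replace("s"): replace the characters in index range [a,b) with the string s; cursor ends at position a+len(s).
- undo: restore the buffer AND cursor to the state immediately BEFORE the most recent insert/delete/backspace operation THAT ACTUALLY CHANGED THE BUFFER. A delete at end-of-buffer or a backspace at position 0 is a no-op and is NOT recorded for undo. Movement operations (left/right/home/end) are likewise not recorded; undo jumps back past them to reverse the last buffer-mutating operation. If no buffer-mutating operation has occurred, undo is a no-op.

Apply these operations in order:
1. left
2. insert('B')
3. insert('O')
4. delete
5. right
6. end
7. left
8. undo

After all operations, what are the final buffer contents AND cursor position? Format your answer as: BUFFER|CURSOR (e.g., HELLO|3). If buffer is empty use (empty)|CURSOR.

Answer: BOBVXTGFEF|2

Derivation:
After op 1 (left): buf='BVXTGFEF' cursor=0
After op 2 (insert('B')): buf='BBVXTGFEF' cursor=1
After op 3 (insert('O')): buf='BOBVXTGFEF' cursor=2
After op 4 (delete): buf='BOVXTGFEF' cursor=2
After op 5 (right): buf='BOVXTGFEF' cursor=3
After op 6 (end): buf='BOVXTGFEF' cursor=9
After op 7 (left): buf='BOVXTGFEF' cursor=8
After op 8 (undo): buf='BOBVXTGFEF' cursor=2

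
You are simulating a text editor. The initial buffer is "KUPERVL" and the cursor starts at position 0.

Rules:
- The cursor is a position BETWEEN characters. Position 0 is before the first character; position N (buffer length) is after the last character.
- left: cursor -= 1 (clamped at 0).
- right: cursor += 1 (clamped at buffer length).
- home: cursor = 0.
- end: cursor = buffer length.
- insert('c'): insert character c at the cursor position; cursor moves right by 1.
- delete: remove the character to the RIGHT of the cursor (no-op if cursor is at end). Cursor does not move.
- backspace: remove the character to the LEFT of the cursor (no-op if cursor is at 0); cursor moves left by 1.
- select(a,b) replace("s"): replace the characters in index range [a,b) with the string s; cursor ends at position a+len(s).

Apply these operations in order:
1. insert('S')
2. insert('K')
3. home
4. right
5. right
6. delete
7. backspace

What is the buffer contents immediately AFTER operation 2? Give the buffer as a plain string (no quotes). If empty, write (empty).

After op 1 (insert('S')): buf='SKUPERVL' cursor=1
After op 2 (insert('K')): buf='SKKUPERVL' cursor=2

Answer: SKKUPERVL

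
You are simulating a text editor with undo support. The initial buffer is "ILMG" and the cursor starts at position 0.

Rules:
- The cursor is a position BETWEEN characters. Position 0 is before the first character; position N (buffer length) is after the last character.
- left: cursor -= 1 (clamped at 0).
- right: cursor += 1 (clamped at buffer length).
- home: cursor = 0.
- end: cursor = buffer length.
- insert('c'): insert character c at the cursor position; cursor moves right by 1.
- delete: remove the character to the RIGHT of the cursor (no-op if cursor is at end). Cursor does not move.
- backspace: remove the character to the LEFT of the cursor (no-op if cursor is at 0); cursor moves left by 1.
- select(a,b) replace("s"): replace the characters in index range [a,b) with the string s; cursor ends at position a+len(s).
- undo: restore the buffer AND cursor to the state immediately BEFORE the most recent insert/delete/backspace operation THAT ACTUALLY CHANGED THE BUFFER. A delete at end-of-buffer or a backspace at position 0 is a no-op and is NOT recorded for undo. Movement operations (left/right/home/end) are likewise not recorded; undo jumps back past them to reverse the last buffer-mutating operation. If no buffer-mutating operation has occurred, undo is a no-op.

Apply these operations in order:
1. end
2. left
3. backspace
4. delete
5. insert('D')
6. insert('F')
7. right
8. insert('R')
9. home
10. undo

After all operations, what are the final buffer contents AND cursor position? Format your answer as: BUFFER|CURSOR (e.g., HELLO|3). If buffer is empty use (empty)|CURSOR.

Answer: ILDF|4

Derivation:
After op 1 (end): buf='ILMG' cursor=4
After op 2 (left): buf='ILMG' cursor=3
After op 3 (backspace): buf='ILG' cursor=2
After op 4 (delete): buf='IL' cursor=2
After op 5 (insert('D')): buf='ILD' cursor=3
After op 6 (insert('F')): buf='ILDF' cursor=4
After op 7 (right): buf='ILDF' cursor=4
After op 8 (insert('R')): buf='ILDFR' cursor=5
After op 9 (home): buf='ILDFR' cursor=0
After op 10 (undo): buf='ILDF' cursor=4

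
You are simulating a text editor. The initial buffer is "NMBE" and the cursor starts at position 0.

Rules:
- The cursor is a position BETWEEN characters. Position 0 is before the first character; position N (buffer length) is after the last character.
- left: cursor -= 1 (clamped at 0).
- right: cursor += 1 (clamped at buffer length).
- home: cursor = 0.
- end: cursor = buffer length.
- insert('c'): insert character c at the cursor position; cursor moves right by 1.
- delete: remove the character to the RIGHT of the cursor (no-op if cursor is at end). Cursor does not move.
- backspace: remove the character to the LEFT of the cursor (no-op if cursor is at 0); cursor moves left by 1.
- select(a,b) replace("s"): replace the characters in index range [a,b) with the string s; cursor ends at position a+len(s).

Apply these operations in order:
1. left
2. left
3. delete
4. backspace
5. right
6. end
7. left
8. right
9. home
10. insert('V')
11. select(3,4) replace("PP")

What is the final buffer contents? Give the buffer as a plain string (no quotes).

Answer: VMBPP

Derivation:
After op 1 (left): buf='NMBE' cursor=0
After op 2 (left): buf='NMBE' cursor=0
After op 3 (delete): buf='MBE' cursor=0
After op 4 (backspace): buf='MBE' cursor=0
After op 5 (right): buf='MBE' cursor=1
After op 6 (end): buf='MBE' cursor=3
After op 7 (left): buf='MBE' cursor=2
After op 8 (right): buf='MBE' cursor=3
After op 9 (home): buf='MBE' cursor=0
After op 10 (insert('V')): buf='VMBE' cursor=1
After op 11 (select(3,4) replace("PP")): buf='VMBPP' cursor=5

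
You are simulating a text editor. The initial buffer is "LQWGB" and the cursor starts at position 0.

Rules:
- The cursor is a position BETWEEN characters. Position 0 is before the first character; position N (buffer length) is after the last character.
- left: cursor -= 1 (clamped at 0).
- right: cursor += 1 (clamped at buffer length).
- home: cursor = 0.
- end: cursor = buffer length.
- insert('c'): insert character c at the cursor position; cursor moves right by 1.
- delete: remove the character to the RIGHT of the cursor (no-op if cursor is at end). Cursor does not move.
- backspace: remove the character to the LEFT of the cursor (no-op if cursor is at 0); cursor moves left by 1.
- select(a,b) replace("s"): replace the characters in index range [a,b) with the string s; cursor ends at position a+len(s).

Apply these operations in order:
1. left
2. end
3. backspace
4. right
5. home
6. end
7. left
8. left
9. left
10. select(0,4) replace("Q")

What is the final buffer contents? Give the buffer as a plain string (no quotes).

After op 1 (left): buf='LQWGB' cursor=0
After op 2 (end): buf='LQWGB' cursor=5
After op 3 (backspace): buf='LQWG' cursor=4
After op 4 (right): buf='LQWG' cursor=4
After op 5 (home): buf='LQWG' cursor=0
After op 6 (end): buf='LQWG' cursor=4
After op 7 (left): buf='LQWG' cursor=3
After op 8 (left): buf='LQWG' cursor=2
After op 9 (left): buf='LQWG' cursor=1
After op 10 (select(0,4) replace("Q")): buf='Q' cursor=1

Answer: Q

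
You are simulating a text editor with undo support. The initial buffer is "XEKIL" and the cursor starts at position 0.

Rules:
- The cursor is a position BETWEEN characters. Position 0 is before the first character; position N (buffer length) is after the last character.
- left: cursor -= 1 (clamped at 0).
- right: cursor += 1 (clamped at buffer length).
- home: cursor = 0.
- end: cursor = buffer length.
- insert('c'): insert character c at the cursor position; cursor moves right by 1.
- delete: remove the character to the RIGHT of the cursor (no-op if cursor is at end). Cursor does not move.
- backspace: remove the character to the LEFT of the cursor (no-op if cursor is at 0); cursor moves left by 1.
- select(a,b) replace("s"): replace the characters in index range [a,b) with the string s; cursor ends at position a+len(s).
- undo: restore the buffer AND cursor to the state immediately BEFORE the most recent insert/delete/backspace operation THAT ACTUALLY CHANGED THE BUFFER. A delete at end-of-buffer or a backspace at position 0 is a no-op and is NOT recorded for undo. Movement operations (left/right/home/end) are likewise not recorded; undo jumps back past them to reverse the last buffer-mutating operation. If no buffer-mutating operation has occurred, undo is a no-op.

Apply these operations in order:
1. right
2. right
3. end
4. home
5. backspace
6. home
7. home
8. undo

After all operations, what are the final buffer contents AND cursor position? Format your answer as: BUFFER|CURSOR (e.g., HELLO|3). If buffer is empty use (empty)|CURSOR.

After op 1 (right): buf='XEKIL' cursor=1
After op 2 (right): buf='XEKIL' cursor=2
After op 3 (end): buf='XEKIL' cursor=5
After op 4 (home): buf='XEKIL' cursor=0
After op 5 (backspace): buf='XEKIL' cursor=0
After op 6 (home): buf='XEKIL' cursor=0
After op 7 (home): buf='XEKIL' cursor=0
After op 8 (undo): buf='XEKIL' cursor=0

Answer: XEKIL|0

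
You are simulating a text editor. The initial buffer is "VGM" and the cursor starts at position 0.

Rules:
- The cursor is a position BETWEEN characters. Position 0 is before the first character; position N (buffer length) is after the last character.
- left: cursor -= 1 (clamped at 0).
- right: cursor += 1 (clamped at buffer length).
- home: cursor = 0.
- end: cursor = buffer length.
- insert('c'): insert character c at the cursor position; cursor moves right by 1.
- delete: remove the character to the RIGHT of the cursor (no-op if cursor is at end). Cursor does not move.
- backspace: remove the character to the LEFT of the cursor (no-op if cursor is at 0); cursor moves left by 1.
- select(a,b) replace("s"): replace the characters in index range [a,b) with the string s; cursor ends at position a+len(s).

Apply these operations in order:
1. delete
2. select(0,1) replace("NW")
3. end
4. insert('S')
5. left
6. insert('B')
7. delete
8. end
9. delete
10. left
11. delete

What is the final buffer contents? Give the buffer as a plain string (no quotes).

After op 1 (delete): buf='GM' cursor=0
After op 2 (select(0,1) replace("NW")): buf='NWM' cursor=2
After op 3 (end): buf='NWM' cursor=3
After op 4 (insert('S')): buf='NWMS' cursor=4
After op 5 (left): buf='NWMS' cursor=3
After op 6 (insert('B')): buf='NWMBS' cursor=4
After op 7 (delete): buf='NWMB' cursor=4
After op 8 (end): buf='NWMB' cursor=4
After op 9 (delete): buf='NWMB' cursor=4
After op 10 (left): buf='NWMB' cursor=3
After op 11 (delete): buf='NWM' cursor=3

Answer: NWM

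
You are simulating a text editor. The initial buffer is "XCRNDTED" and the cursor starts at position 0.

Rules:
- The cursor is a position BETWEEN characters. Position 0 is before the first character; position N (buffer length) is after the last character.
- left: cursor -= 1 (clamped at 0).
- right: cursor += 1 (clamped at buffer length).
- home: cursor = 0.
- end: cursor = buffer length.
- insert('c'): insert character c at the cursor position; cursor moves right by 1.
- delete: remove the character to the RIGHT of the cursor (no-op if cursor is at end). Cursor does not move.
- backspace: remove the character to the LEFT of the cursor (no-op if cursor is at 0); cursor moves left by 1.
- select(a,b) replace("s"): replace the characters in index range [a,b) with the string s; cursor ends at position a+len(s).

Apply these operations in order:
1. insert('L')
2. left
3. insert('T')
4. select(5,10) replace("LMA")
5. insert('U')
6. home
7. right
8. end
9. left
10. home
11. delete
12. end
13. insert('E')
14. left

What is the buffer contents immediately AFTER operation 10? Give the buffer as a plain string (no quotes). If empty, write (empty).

Answer: TLXCRLMAU

Derivation:
After op 1 (insert('L')): buf='LXCRNDTED' cursor=1
After op 2 (left): buf='LXCRNDTED' cursor=0
After op 3 (insert('T')): buf='TLXCRNDTED' cursor=1
After op 4 (select(5,10) replace("LMA")): buf='TLXCRLMA' cursor=8
After op 5 (insert('U')): buf='TLXCRLMAU' cursor=9
After op 6 (home): buf='TLXCRLMAU' cursor=0
After op 7 (right): buf='TLXCRLMAU' cursor=1
After op 8 (end): buf='TLXCRLMAU' cursor=9
After op 9 (left): buf='TLXCRLMAU' cursor=8
After op 10 (home): buf='TLXCRLMAU' cursor=0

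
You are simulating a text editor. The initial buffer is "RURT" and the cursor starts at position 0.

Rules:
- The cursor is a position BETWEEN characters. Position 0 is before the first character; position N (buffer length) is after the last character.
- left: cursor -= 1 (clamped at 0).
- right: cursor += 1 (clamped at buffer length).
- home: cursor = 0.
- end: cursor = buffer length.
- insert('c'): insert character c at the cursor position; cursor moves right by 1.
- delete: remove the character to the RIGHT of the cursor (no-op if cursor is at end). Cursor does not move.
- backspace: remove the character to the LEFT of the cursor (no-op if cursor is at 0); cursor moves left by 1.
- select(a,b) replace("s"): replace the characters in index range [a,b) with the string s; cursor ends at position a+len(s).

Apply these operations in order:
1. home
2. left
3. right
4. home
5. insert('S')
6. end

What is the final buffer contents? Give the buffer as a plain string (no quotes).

Answer: SRURT

Derivation:
After op 1 (home): buf='RURT' cursor=0
After op 2 (left): buf='RURT' cursor=0
After op 3 (right): buf='RURT' cursor=1
After op 4 (home): buf='RURT' cursor=0
After op 5 (insert('S')): buf='SRURT' cursor=1
After op 6 (end): buf='SRURT' cursor=5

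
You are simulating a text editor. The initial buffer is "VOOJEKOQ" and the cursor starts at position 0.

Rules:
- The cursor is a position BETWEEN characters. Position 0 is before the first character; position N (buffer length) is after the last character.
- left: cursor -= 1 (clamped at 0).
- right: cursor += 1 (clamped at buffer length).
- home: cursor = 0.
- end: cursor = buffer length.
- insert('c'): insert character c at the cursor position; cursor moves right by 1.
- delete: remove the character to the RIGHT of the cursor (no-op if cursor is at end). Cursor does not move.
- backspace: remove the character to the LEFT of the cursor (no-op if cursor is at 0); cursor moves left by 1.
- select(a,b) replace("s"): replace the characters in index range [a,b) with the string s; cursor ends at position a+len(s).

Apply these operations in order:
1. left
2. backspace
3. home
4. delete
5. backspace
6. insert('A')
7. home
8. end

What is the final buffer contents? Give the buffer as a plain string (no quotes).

Answer: AOOJEKOQ

Derivation:
After op 1 (left): buf='VOOJEKOQ' cursor=0
After op 2 (backspace): buf='VOOJEKOQ' cursor=0
After op 3 (home): buf='VOOJEKOQ' cursor=0
After op 4 (delete): buf='OOJEKOQ' cursor=0
After op 5 (backspace): buf='OOJEKOQ' cursor=0
After op 6 (insert('A')): buf='AOOJEKOQ' cursor=1
After op 7 (home): buf='AOOJEKOQ' cursor=0
After op 8 (end): buf='AOOJEKOQ' cursor=8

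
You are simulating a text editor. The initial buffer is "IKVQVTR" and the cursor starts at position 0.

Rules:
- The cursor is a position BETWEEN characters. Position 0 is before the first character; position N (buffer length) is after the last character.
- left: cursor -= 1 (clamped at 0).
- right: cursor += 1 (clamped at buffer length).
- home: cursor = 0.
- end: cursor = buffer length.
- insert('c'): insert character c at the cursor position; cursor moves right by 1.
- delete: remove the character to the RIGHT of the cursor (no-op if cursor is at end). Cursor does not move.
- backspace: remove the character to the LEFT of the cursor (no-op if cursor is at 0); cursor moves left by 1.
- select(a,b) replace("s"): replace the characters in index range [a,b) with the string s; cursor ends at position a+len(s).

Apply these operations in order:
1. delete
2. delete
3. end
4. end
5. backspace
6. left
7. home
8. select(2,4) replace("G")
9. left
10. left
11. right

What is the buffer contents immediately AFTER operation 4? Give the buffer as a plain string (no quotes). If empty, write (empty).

Answer: VQVTR

Derivation:
After op 1 (delete): buf='KVQVTR' cursor=0
After op 2 (delete): buf='VQVTR' cursor=0
After op 3 (end): buf='VQVTR' cursor=5
After op 4 (end): buf='VQVTR' cursor=5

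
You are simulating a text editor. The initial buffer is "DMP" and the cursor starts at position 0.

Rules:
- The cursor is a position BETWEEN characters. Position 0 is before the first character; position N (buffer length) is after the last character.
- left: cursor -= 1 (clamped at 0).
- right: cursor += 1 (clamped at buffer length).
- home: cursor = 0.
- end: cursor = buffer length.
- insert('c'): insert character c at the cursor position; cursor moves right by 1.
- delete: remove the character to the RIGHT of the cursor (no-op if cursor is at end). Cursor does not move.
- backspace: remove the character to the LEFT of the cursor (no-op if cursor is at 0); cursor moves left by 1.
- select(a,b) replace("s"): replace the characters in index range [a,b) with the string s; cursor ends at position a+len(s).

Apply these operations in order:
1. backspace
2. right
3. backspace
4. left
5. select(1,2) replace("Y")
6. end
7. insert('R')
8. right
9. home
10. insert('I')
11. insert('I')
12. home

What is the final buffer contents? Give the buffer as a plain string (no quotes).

After op 1 (backspace): buf='DMP' cursor=0
After op 2 (right): buf='DMP' cursor=1
After op 3 (backspace): buf='MP' cursor=0
After op 4 (left): buf='MP' cursor=0
After op 5 (select(1,2) replace("Y")): buf='MY' cursor=2
After op 6 (end): buf='MY' cursor=2
After op 7 (insert('R')): buf='MYR' cursor=3
After op 8 (right): buf='MYR' cursor=3
After op 9 (home): buf='MYR' cursor=0
After op 10 (insert('I')): buf='IMYR' cursor=1
After op 11 (insert('I')): buf='IIMYR' cursor=2
After op 12 (home): buf='IIMYR' cursor=0

Answer: IIMYR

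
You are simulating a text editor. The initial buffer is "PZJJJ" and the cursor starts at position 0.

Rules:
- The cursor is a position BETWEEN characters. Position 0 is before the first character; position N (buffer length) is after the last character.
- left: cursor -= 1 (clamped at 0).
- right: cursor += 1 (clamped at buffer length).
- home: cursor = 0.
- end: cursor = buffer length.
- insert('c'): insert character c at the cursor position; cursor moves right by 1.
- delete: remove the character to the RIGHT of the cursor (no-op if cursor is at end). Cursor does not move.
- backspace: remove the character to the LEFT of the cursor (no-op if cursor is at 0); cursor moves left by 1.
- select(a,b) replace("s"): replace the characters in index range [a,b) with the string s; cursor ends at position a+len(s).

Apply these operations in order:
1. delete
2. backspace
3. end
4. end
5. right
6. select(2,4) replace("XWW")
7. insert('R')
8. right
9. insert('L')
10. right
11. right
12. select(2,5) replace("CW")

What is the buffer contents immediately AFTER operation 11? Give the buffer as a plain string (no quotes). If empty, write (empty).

Answer: ZJXWWRL

Derivation:
After op 1 (delete): buf='ZJJJ' cursor=0
After op 2 (backspace): buf='ZJJJ' cursor=0
After op 3 (end): buf='ZJJJ' cursor=4
After op 4 (end): buf='ZJJJ' cursor=4
After op 5 (right): buf='ZJJJ' cursor=4
After op 6 (select(2,4) replace("XWW")): buf='ZJXWW' cursor=5
After op 7 (insert('R')): buf='ZJXWWR' cursor=6
After op 8 (right): buf='ZJXWWR' cursor=6
After op 9 (insert('L')): buf='ZJXWWRL' cursor=7
After op 10 (right): buf='ZJXWWRL' cursor=7
After op 11 (right): buf='ZJXWWRL' cursor=7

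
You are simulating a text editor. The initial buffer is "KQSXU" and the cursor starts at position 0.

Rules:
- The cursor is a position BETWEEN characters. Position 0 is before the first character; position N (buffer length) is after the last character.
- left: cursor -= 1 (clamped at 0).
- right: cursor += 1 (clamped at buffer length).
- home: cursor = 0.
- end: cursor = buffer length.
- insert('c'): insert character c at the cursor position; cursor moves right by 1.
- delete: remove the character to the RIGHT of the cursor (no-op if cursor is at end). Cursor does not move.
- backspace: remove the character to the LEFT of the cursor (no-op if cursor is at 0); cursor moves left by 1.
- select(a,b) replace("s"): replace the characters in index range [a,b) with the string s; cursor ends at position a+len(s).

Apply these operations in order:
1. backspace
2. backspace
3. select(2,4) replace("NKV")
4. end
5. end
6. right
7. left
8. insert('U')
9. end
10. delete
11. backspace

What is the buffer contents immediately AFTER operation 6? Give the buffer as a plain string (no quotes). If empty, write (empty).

After op 1 (backspace): buf='KQSXU' cursor=0
After op 2 (backspace): buf='KQSXU' cursor=0
After op 3 (select(2,4) replace("NKV")): buf='KQNKVU' cursor=5
After op 4 (end): buf='KQNKVU' cursor=6
After op 5 (end): buf='KQNKVU' cursor=6
After op 6 (right): buf='KQNKVU' cursor=6

Answer: KQNKVU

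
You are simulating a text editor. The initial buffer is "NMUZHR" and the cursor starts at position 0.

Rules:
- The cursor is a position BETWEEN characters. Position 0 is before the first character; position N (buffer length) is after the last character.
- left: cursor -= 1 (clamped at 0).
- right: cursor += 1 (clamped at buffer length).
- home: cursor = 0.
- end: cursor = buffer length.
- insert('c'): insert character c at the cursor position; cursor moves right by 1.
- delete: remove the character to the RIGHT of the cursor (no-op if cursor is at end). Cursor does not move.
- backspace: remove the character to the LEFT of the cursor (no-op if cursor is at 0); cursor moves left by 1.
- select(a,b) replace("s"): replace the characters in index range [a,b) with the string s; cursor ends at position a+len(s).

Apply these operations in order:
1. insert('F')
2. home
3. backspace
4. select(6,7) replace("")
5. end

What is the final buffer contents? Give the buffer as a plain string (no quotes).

After op 1 (insert('F')): buf='FNMUZHR' cursor=1
After op 2 (home): buf='FNMUZHR' cursor=0
After op 3 (backspace): buf='FNMUZHR' cursor=0
After op 4 (select(6,7) replace("")): buf='FNMUZH' cursor=6
After op 5 (end): buf='FNMUZH' cursor=6

Answer: FNMUZH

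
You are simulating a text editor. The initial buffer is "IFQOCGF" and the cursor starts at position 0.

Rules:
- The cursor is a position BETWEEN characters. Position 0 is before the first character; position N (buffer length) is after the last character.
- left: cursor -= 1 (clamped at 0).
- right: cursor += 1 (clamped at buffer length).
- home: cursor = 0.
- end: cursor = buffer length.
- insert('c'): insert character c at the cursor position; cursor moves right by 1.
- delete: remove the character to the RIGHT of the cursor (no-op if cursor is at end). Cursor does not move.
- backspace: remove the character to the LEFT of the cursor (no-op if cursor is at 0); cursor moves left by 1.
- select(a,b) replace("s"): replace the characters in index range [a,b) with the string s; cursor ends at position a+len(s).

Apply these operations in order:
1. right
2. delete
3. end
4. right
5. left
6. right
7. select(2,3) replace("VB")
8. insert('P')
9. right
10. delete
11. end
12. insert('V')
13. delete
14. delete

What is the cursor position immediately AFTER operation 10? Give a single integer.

Answer: 6

Derivation:
After op 1 (right): buf='IFQOCGF' cursor=1
After op 2 (delete): buf='IQOCGF' cursor=1
After op 3 (end): buf='IQOCGF' cursor=6
After op 4 (right): buf='IQOCGF' cursor=6
After op 5 (left): buf='IQOCGF' cursor=5
After op 6 (right): buf='IQOCGF' cursor=6
After op 7 (select(2,3) replace("VB")): buf='IQVBCGF' cursor=4
After op 8 (insert('P')): buf='IQVBPCGF' cursor=5
After op 9 (right): buf='IQVBPCGF' cursor=6
After op 10 (delete): buf='IQVBPCF' cursor=6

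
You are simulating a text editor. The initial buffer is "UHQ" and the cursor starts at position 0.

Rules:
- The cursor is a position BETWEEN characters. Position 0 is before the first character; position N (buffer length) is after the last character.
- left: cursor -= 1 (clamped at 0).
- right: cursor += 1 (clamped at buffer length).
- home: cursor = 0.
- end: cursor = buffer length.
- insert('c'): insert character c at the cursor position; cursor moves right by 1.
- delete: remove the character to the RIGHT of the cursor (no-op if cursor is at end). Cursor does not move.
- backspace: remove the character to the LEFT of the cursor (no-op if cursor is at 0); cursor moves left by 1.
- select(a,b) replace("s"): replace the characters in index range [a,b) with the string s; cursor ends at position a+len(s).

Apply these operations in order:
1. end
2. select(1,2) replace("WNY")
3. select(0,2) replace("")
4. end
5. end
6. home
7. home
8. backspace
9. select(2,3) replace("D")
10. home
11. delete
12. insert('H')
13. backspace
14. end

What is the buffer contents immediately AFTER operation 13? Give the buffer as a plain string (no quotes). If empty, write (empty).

Answer: YD

Derivation:
After op 1 (end): buf='UHQ' cursor=3
After op 2 (select(1,2) replace("WNY")): buf='UWNYQ' cursor=4
After op 3 (select(0,2) replace("")): buf='NYQ' cursor=0
After op 4 (end): buf='NYQ' cursor=3
After op 5 (end): buf='NYQ' cursor=3
After op 6 (home): buf='NYQ' cursor=0
After op 7 (home): buf='NYQ' cursor=0
After op 8 (backspace): buf='NYQ' cursor=0
After op 9 (select(2,3) replace("D")): buf='NYD' cursor=3
After op 10 (home): buf='NYD' cursor=0
After op 11 (delete): buf='YD' cursor=0
After op 12 (insert('H')): buf='HYD' cursor=1
After op 13 (backspace): buf='YD' cursor=0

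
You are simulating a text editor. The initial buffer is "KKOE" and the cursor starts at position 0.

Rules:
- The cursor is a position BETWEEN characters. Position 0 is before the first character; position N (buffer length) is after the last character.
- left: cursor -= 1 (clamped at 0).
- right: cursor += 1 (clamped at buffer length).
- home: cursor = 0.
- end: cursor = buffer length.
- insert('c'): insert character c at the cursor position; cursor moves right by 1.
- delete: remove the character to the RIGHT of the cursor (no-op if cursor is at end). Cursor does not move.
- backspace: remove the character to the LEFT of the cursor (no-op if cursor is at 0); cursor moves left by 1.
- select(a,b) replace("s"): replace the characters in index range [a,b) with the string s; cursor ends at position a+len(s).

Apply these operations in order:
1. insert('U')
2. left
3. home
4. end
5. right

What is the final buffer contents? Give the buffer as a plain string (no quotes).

After op 1 (insert('U')): buf='UKKOE' cursor=1
After op 2 (left): buf='UKKOE' cursor=0
After op 3 (home): buf='UKKOE' cursor=0
After op 4 (end): buf='UKKOE' cursor=5
After op 5 (right): buf='UKKOE' cursor=5

Answer: UKKOE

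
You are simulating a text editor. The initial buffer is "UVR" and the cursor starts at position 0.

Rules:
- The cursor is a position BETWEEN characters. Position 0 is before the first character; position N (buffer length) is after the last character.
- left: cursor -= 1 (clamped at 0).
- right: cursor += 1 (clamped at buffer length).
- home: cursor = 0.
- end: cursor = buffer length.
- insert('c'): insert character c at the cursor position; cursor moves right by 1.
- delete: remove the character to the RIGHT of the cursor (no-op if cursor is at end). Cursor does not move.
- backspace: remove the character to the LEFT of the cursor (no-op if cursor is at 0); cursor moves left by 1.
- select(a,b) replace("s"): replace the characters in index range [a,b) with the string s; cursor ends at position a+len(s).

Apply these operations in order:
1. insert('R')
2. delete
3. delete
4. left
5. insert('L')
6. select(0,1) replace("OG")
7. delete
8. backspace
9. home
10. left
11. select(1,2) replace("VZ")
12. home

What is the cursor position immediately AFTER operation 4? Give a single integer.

Answer: 0

Derivation:
After op 1 (insert('R')): buf='RUVR' cursor=1
After op 2 (delete): buf='RVR' cursor=1
After op 3 (delete): buf='RR' cursor=1
After op 4 (left): buf='RR' cursor=0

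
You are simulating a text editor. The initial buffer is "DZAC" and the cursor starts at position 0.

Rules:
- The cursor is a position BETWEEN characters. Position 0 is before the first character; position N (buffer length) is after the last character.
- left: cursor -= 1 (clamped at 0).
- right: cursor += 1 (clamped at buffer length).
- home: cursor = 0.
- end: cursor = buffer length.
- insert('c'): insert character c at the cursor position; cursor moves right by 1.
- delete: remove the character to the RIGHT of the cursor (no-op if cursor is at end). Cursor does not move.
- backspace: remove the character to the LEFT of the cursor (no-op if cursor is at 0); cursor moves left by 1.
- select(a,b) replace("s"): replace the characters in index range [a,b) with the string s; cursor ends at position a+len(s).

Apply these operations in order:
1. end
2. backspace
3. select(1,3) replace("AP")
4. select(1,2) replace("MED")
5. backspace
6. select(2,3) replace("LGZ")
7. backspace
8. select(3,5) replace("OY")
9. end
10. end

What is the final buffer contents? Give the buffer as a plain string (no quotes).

After op 1 (end): buf='DZAC' cursor=4
After op 2 (backspace): buf='DZA' cursor=3
After op 3 (select(1,3) replace("AP")): buf='DAP' cursor=3
After op 4 (select(1,2) replace("MED")): buf='DMEDP' cursor=4
After op 5 (backspace): buf='DMEP' cursor=3
After op 6 (select(2,3) replace("LGZ")): buf='DMLGZP' cursor=5
After op 7 (backspace): buf='DMLGP' cursor=4
After op 8 (select(3,5) replace("OY")): buf='DMLOY' cursor=5
After op 9 (end): buf='DMLOY' cursor=5
After op 10 (end): buf='DMLOY' cursor=5

Answer: DMLOY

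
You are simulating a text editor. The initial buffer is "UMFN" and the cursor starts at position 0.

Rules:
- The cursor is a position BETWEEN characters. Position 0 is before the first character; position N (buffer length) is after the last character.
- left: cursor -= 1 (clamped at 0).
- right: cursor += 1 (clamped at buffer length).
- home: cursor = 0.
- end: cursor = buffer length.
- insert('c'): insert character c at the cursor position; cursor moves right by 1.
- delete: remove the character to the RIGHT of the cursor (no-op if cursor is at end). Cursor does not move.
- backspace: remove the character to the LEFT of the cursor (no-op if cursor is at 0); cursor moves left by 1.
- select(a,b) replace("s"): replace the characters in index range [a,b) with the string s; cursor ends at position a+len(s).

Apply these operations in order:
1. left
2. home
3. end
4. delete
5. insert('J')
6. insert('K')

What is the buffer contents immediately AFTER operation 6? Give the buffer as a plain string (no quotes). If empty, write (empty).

After op 1 (left): buf='UMFN' cursor=0
After op 2 (home): buf='UMFN' cursor=0
After op 3 (end): buf='UMFN' cursor=4
After op 4 (delete): buf='UMFN' cursor=4
After op 5 (insert('J')): buf='UMFNJ' cursor=5
After op 6 (insert('K')): buf='UMFNJK' cursor=6

Answer: UMFNJK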